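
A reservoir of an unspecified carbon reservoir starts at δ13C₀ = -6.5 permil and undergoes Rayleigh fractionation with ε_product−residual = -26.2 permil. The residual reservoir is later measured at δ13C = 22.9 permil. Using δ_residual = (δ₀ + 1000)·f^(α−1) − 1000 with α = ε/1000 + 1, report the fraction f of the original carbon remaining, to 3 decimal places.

α − 1 = ε/1000 = -0.0262
(δ_res + 1000)/(δ₀ + 1000) = (22.9 + 1000)/(-6.5 + 1000) = 1022.9/993.5 = 1.029592
f = 1.029592^(1/-0.0262) = exp(ln(1.029592)/-0.0262) = exp(0.02916/-0.0262)
f = exp(-1.1131) = 0.3285

0.329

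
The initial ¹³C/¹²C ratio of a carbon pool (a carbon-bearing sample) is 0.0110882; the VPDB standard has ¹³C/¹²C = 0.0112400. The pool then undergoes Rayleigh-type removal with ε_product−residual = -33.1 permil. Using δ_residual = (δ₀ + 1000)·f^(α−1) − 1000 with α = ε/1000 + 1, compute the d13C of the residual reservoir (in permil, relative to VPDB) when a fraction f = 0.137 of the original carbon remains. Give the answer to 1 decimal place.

δ₀ = (0.0110882/0.0112400 − 1)×1000 = (0.986495 − 1)×1000 = -13.505 permil
α − 1 = ε/1000 = -0.0331
f^(α−1) = 0.137^(-0.0331) = 1.068008
δ_res = (-13.505 + 1000) × 1.068008 − 1000 = 1053.584 − 1000 = 53.58 permil

53.6 permil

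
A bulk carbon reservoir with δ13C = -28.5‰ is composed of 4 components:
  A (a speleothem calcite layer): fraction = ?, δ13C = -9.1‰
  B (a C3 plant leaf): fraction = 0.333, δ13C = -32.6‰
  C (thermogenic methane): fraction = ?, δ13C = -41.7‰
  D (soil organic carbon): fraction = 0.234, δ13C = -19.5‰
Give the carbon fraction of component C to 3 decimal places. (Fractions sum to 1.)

Let f_C and f_A be the unknown fractions; fractions sum to 1 so f_C + f_A = 0.433.
Mass balance: Σ fᵢ·δᵢ = δ_bulk ⇒ f_C·(-41.7) + f_A·(-9.1) = -28.5 − (-15.419) = -13.081
Substitute f_A = 0.433 − f_C:
f_C·(-41.7 − -9.1) = -13.081 − 0.433×(-9.1) = -9.141
f_C = -9.141 / -32.6 = 0.2804

0.280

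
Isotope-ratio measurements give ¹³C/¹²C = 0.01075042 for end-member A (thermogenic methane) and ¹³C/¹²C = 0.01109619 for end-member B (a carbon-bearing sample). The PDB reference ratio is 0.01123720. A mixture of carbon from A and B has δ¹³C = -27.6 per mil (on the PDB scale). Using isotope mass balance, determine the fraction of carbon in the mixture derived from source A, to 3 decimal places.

δ_A = (0.01075042/0.01123720 − 1)×1000 = (0.956681 − 1)×1000 = -43.319 per mil
δ_B = (0.01109619/0.01123720 − 1)×1000 = (0.987452 − 1)×1000 = -12.548 per mil
f_A = (δ_mix − δ_B)/(δ_A − δ_B) = (-27.6 − (-12.548))/(-43.319 − (-12.548))
f_A = -15.052 / -30.770 = 0.4892

0.489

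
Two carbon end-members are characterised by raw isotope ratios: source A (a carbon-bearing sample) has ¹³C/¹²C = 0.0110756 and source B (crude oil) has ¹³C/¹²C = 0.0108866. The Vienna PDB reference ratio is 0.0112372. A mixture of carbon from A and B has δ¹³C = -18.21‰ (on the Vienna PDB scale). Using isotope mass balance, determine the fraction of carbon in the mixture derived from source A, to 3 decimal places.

0.772

δ_A = (0.0110756/0.0112372 − 1)×1000 = (0.985619 − 1)×1000 = -14.381‰
δ_B = (0.0108866/0.0112372 − 1)×1000 = (0.968800 − 1)×1000 = -31.200‰
f_A = (δ_mix − δ_B)/(δ_A − δ_B) = (-18.21 − (-31.200))/(-14.381 − (-31.200))
f_A = 12.990 / 16.819 = 0.7723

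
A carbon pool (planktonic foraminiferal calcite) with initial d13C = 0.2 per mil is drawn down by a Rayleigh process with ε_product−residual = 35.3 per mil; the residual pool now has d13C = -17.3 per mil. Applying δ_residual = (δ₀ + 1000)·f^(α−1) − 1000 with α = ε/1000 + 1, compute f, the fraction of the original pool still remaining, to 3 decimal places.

α − 1 = ε/1000 = 0.0353
(δ_res + 1000)/(δ₀ + 1000) = (-17.3 + 1000)/(0.2 + 1000) = 982.7/1000.2 = 0.982503
f = 0.982503^(1/0.0353) = exp(ln(0.982503)/0.0353) = exp(-0.01765/0.0353)
f = exp(-0.5000) = 0.6065

0.607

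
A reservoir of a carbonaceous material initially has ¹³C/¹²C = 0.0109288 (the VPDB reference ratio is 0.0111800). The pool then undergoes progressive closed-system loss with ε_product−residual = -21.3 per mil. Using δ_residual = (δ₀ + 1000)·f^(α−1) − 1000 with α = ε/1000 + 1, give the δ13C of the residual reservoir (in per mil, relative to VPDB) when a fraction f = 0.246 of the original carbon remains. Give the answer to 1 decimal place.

7.2 per mil

δ₀ = (0.0109288/0.0111800 − 1)×1000 = (0.977531 − 1)×1000 = -22.469 per mil
α − 1 = ε/1000 = -0.0213
f^(α−1) = 0.246^(-0.0213) = 1.030322
δ_res = (-22.469 + 1000) × 1.030322 − 1000 = 1007.172 − 1000 = 7.17 per mil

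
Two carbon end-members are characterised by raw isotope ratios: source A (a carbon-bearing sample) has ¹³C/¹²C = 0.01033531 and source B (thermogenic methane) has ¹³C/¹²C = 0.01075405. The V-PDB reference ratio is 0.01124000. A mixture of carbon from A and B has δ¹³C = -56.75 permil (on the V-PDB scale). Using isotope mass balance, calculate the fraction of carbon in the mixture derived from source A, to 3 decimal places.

δ_A = (0.01033531/0.01124000 − 1)×1000 = (0.919512 − 1)×1000 = -80.488 permil
δ_B = (0.01075405/0.01124000 − 1)×1000 = (0.956766 − 1)×1000 = -43.234 permil
f_A = (δ_mix − δ_B)/(δ_A − δ_B) = (-56.75 − (-43.234))/(-80.488 − (-43.234))
f_A = -13.516 / -37.254 = 0.3628

0.363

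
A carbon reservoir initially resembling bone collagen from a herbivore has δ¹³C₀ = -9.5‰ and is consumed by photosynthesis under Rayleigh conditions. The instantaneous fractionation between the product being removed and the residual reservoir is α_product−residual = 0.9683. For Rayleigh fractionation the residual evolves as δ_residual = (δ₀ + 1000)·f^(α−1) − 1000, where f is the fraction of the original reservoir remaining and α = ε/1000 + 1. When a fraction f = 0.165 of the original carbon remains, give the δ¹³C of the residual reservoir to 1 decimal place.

Rayleigh residual: δ_res = (δ₀ + 1000)·f^(α−1) − 1000
α − 1 = -0.03170
f^(α−1) = 0.165^(-0.03170) = 1.058780
δ_res = (-9.5 + 1000) × 1.058780 − 1000 = 1048.722 − 1000 = 48.72‰

48.7‰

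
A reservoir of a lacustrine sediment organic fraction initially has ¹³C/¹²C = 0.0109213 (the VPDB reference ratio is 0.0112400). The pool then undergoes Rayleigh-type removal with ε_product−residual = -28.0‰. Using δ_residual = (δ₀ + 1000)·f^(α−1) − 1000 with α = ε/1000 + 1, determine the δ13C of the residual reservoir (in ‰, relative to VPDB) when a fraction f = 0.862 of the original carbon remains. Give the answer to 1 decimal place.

δ₀ = (0.0109213/0.0112400 − 1)×1000 = (0.971646 − 1)×1000 = -28.354‰
α − 1 = ε/1000 = -0.0280
f^(α−1) = 0.862^(-0.0280) = 1.004167
δ_res = (-28.354 + 1000) × 1.004167 − 1000 = 975.694 − 1000 = -24.31‰

-24.3‰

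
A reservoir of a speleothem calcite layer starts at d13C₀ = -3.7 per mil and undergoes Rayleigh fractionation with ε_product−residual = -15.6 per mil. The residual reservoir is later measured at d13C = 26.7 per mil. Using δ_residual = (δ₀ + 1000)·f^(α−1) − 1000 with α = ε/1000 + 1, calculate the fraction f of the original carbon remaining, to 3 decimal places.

0.146

α − 1 = ε/1000 = -0.0156
(δ_res + 1000)/(δ₀ + 1000) = (26.7 + 1000)/(-3.7 + 1000) = 1026.7/996.3 = 1.030513
f = 1.030513^(1/-0.0156) = exp(ln(1.030513)/-0.0156) = exp(0.03006/-0.0156)
f = exp(-1.9267) = 0.1456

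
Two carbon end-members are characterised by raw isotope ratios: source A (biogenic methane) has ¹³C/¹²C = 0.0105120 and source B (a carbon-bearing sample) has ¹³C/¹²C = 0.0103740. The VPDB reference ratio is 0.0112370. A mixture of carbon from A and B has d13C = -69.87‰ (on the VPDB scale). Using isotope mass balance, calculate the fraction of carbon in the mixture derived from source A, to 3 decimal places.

δ_A = (0.0105120/0.0112370 − 1)×1000 = (0.935481 − 1)×1000 = -64.519‰
δ_B = (0.0103740/0.0112370 − 1)×1000 = (0.923200 − 1)×1000 = -76.800‰
f_A = (δ_mix − δ_B)/(δ_A − δ_B) = (-69.87 − (-76.800))/(-64.519 − (-76.800))
f_A = 6.930 / 12.281 = 0.5643

0.564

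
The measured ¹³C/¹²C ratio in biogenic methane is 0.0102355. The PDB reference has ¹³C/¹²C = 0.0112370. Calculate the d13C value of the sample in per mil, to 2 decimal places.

-89.13 per mil

d13C = (R_sample / R_standard − 1) × 1000
R_sample / R_standard = 0.0102355 / 0.0112370 = 0.910875
d13C = (0.910875 − 1) × 1000 = -89.125 per mil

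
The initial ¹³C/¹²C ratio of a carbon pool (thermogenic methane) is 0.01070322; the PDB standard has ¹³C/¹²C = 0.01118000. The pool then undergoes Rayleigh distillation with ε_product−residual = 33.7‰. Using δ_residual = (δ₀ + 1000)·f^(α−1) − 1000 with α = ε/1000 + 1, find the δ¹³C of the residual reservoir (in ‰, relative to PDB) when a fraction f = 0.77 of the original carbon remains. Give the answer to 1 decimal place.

δ₀ = (0.01070322/0.01118000 − 1)×1000 = (0.957354 − 1)×1000 = -42.646‰
α − 1 = ε/1000 = 0.0337
f^(α−1) = 0.77^(0.0337) = 0.991231
δ_res = (-42.646 + 1000) × 0.991231 − 1000 = 948.959 − 1000 = -51.04‰

-51.0‰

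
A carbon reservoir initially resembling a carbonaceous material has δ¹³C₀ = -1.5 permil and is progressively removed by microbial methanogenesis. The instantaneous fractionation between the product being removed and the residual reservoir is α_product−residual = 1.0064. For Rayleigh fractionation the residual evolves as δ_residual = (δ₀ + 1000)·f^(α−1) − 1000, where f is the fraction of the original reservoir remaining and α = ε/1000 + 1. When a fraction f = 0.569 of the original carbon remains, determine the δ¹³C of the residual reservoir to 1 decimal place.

Rayleigh residual: δ_res = (δ₀ + 1000)·f^(α−1) − 1000
α − 1 = 0.00640
f^(α−1) = 0.569^(0.00640) = 0.996398
δ_res = (-1.5 + 1000) × 0.996398 − 1000 = 994.903 − 1000 = -5.10 permil

-5.1 permil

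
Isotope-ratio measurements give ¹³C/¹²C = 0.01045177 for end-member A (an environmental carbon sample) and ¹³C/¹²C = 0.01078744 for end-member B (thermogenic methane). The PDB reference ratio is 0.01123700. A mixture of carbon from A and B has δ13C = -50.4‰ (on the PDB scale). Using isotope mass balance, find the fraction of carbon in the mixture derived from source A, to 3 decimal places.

0.348

δ_A = (0.01045177/0.01123700 − 1)×1000 = (0.930121 − 1)×1000 = -69.879‰
δ_B = (0.01078744/0.01123700 − 1)×1000 = (0.959993 − 1)×1000 = -40.007‰
f_A = (δ_mix − δ_B)/(δ_A − δ_B) = (-50.4 − (-40.007))/(-69.879 − (-40.007))
f_A = -10.393 / -29.872 = 0.3479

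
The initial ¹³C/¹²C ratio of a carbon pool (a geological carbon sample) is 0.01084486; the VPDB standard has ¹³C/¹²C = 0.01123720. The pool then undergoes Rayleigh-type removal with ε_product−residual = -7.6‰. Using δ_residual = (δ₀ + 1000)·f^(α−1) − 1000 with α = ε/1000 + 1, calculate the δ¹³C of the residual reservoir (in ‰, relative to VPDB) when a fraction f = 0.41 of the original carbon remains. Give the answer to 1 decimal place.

-28.4‰

δ₀ = (0.01084486/0.01123720 − 1)×1000 = (0.965086 − 1)×1000 = -34.914‰
α − 1 = ε/1000 = -0.0076
f^(α−1) = 0.41^(-0.0076) = 1.006799
δ_res = (-34.914 + 1000) × 1.006799 − 1000 = 971.647 − 1000 = -28.35‰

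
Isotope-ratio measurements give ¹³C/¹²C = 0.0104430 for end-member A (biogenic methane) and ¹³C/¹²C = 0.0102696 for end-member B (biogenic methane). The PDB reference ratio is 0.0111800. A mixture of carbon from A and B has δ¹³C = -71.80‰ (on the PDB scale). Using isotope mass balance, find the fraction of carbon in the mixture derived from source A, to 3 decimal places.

δ_A = (0.0104430/0.0111800 − 1)×1000 = (0.934079 − 1)×1000 = -65.921‰
δ_B = (0.0102696/0.0111800 − 1)×1000 = (0.918569 − 1)×1000 = -81.431‰
f_A = (δ_mix − δ_B)/(δ_A − δ_B) = (-71.80 − (-81.431))/(-65.921 − (-81.431))
f_A = 9.631 / 15.510 = 0.6210

0.621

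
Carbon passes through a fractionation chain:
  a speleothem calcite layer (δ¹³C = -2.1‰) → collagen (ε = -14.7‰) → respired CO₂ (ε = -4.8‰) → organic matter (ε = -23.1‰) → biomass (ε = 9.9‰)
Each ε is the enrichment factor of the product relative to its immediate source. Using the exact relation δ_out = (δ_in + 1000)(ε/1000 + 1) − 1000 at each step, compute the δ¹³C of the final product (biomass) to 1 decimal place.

-34.6‰

step 1: δ = (-2.10 + 1000)·(-14.7/1000 + 1) − 1000 = -16.77‰
step 2: δ = (-16.77 + 1000)·(-4.8/1000 + 1) − 1000 = -21.49‰
step 3: δ = (-21.49 + 1000)·(-23.1/1000 + 1) − 1000 = -44.09‰
step 4: δ = (-44.09 + 1000)·(9.9/1000 + 1) − 1000 = -34.63‰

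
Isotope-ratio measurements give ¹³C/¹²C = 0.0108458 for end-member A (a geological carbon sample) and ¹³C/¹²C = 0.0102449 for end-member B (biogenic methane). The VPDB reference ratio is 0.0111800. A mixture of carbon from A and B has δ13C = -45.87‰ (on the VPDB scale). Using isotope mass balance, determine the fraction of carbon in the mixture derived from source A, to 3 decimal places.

δ_A = (0.0108458/0.0111800 − 1)×1000 = (0.970107 − 1)×1000 = -29.893‰
δ_B = (0.0102449/0.0111800 − 1)×1000 = (0.916360 − 1)×1000 = -83.640‰
f_A = (δ_mix − δ_B)/(δ_A − δ_B) = (-45.87 − (-83.640))/(-29.893 − (-83.640))
f_A = 37.770 / 53.748 = 0.7027

0.703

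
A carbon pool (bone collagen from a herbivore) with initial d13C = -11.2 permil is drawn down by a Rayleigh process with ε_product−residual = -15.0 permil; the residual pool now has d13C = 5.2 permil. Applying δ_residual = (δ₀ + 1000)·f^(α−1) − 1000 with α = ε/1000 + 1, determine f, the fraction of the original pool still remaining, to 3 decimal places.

α − 1 = ε/1000 = -0.0150
(δ_res + 1000)/(δ₀ + 1000) = (5.2 + 1000)/(-11.2 + 1000) = 1005.2/988.8 = 1.016586
f = 1.016586^(1/-0.0150) = exp(ln(1.016586)/-0.0150) = exp(0.01645/-0.0150)
f = exp(-1.0966) = 0.3340

0.334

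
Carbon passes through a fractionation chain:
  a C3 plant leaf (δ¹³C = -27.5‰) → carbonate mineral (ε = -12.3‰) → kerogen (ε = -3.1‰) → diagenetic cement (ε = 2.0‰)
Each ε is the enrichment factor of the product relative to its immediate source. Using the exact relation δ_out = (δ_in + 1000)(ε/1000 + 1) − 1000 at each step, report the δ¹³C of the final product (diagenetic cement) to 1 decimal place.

step 1: δ = (-27.50 + 1000)·(-12.3/1000 + 1) − 1000 = -39.46‰
step 2: δ = (-39.46 + 1000)·(-3.1/1000 + 1) − 1000 = -42.44‰
step 3: δ = (-42.44 + 1000)·(2.0/1000 + 1) − 1000 = -40.52‰

-40.5‰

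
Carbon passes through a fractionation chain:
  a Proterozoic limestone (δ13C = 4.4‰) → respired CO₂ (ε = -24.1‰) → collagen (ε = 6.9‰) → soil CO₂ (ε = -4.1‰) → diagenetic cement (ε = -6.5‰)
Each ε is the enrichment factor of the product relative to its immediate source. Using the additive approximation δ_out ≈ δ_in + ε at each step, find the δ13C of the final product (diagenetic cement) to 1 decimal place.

step 1: δ ≈ 4.4 + (-24.1) = -19.7‰
step 2: δ ≈ -19.7 + (6.9) = -12.8‰
step 3: δ ≈ -12.8 + (-4.1) = -16.9‰
step 4: δ ≈ -16.9 + (-6.5) = -23.4‰

-23.4‰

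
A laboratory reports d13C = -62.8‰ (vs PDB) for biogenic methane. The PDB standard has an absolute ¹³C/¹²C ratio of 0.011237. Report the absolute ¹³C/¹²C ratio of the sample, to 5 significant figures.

R_sample = R_standard × (d13C/1000 + 1)
R_sample = 0.011237 × (-62.8/1000 + 1) = 0.011237 × 0.937200
R_sample = 0.0105313

0.010531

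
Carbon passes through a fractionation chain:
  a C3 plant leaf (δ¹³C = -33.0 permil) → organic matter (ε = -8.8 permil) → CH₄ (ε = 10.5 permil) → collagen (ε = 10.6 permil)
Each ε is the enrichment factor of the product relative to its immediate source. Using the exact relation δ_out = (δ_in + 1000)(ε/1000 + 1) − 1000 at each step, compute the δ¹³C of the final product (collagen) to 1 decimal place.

-21.2 permil

step 1: δ = (-33.00 + 1000)·(-8.8/1000 + 1) − 1000 = -41.51 permil
step 2: δ = (-41.51 + 1000)·(10.5/1000 + 1) − 1000 = -31.45 permil
step 3: δ = (-31.45 + 1000)·(10.6/1000 + 1) − 1000 = -21.18 permil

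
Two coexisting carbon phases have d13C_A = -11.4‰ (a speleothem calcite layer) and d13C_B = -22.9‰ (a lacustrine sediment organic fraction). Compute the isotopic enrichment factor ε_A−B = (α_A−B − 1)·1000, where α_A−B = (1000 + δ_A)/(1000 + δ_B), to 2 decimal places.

11.77‰

α_A−B = (1000 + -11.4) / (1000 + -22.9) = 988.6 / 977.1 = 1.011770
ε_A−B = (1.011770 − 1) × 1000 = 11.770‰
(The approximation ε ≈ δ_A − δ_B would give 11.5‰.)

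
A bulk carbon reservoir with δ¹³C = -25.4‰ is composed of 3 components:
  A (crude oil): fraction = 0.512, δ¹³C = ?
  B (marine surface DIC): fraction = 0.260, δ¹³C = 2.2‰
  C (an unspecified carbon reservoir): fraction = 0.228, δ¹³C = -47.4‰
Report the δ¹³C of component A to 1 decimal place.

Isotope mass balance: δ_bulk = Σ fᵢ·δᵢ.
-25.4 = 0.512×δ_A + 0.260×(2.2) + 0.228×(-47.4)
0.512·δ_A = -25.4 − (-10.235) = -15.165
δ_A = -15.165 / 0.512 = -29.62‰

-29.6‰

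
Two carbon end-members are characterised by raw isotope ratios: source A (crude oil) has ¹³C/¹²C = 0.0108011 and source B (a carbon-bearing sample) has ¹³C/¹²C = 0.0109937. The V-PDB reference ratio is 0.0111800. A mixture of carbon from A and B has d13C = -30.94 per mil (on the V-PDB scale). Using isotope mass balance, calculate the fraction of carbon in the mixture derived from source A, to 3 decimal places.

0.829

δ_A = (0.0108011/0.0111800 − 1)×1000 = (0.966109 − 1)×1000 = -33.891 per mil
δ_B = (0.0109937/0.0111800 − 1)×1000 = (0.983336 − 1)×1000 = -16.664 per mil
f_A = (δ_mix − δ_B)/(δ_A − δ_B) = (-30.94 − (-16.664))/(-33.891 − (-16.664))
f_A = -14.276 / -17.227 = 0.8287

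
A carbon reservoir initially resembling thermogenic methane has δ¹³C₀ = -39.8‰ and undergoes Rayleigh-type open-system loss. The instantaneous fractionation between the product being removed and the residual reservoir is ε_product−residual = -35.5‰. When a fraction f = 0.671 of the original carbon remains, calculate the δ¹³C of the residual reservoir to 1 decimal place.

-26.1‰

Rayleigh residual: δ_res = (δ₀ + 1000)·f^(α−1) − 1000
α = ε/1000 + 1 = 0.96450, so α − 1 = -0.03550
f^(α−1) = 0.671^(-0.03550) = 1.014265
δ_res = (-39.8 + 1000) × 1.014265 − 1000 = 973.897 − 1000 = -26.10‰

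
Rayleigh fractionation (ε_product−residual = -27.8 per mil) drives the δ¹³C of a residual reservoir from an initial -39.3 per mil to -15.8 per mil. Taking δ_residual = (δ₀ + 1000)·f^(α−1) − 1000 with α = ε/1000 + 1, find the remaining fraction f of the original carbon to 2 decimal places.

0.42

α − 1 = ε/1000 = -0.0278
(δ_res + 1000)/(δ₀ + 1000) = (-15.8 + 1000)/(-39.3 + 1000) = 984.2/960.7 = 1.024461
f = 1.024461^(1/-0.0278) = exp(ln(1.024461)/-0.0278) = exp(0.02417/-0.0278)
f = exp(-0.8693) = 0.4192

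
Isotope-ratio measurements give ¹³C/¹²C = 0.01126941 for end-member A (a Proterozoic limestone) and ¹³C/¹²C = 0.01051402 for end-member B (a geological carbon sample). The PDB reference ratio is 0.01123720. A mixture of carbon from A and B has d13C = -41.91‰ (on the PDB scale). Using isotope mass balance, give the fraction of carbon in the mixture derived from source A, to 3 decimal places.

δ_A = (0.01126941/0.01123720 − 1)×1000 = (1.002866 − 1)×1000 = 2.866‰
δ_B = (0.01051402/0.01123720 − 1)×1000 = (0.935644 − 1)×1000 = -64.356‰
f_A = (δ_mix − δ_B)/(δ_A − δ_B) = (-41.91 − (-64.356))/(2.866 − (-64.356))
f_A = 22.446 / 67.222 = 0.3339

0.334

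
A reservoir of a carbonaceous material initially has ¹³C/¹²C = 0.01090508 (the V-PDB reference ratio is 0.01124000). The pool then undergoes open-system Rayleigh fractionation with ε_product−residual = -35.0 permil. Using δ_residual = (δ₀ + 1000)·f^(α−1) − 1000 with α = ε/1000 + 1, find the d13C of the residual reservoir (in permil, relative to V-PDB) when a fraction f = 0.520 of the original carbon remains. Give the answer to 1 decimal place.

-7.3 permil

δ₀ = (0.01090508/0.01124000 − 1)×1000 = (0.970203 − 1)×1000 = -29.797 permil
α − 1 = ε/1000 = -0.0350
f^(α−1) = 0.520^(-0.0350) = 1.023151
δ_res = (-29.797 + 1000) × 1.023151 − 1000 = 992.664 − 1000 = -7.34 permil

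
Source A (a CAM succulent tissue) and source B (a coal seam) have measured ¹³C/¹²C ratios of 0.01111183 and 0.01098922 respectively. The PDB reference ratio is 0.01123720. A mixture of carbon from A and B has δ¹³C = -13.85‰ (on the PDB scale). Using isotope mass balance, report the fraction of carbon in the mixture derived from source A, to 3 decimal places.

δ_A = (0.01111183/0.01123720 − 1)×1000 = (0.988843 − 1)×1000 = -11.157‰
δ_B = (0.01098922/0.01123720 − 1)×1000 = (0.977932 − 1)×1000 = -22.068‰
f_A = (δ_mix − δ_B)/(δ_A − δ_B) = (-13.85 − (-22.068))/(-11.157 − (-22.068))
f_A = 8.218 / 10.911 = 0.7532

0.753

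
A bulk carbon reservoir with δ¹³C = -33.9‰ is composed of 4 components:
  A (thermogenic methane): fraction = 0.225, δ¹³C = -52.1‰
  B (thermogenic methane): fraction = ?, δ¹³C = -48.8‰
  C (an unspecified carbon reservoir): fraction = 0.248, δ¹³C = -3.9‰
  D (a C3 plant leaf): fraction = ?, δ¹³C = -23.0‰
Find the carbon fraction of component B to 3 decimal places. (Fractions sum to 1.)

Let f_B and f_D be the unknown fractions; fractions sum to 1 so f_B + f_D = 0.527.
Mass balance: Σ fᵢ·δᵢ = δ_bulk ⇒ f_B·(-48.8) + f_D·(-23.0) = -33.9 − (-12.690) = -21.210
Substitute f_D = 0.527 − f_B:
f_B·(-48.8 − -23.0) = -21.210 − 0.527×(-23.0) = -9.089
f_B = -9.089 / -25.8 = 0.3523

0.352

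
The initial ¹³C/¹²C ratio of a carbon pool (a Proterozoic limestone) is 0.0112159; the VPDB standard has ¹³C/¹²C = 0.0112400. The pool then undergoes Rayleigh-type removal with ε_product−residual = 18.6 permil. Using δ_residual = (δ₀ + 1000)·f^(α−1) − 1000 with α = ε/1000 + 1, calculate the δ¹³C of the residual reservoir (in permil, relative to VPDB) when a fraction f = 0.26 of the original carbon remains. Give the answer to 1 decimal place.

δ₀ = (0.0112159/0.0112400 − 1)×1000 = (0.997856 − 1)×1000 = -2.144 permil
α − 1 = ε/1000 = 0.0186
f^(α−1) = 0.26^(0.0186) = 0.975256
δ_res = (-2.144 + 1000) × 0.975256 − 1000 = 973.165 − 1000 = -26.84 permil

-26.8 permil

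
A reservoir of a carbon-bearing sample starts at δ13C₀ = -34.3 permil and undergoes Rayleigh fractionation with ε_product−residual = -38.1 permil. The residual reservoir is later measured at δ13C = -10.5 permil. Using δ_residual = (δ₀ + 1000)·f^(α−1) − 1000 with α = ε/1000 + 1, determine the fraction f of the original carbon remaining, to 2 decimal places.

α − 1 = ε/1000 = -0.0381
(δ_res + 1000)/(δ₀ + 1000) = (-10.5 + 1000)/(-34.3 + 1000) = 989.5/965.7 = 1.024645
f = 1.024645^(1/-0.0381) = exp(ln(1.024645)/-0.0381) = exp(0.02435/-0.0381)
f = exp(-0.6390) = 0.5278

0.53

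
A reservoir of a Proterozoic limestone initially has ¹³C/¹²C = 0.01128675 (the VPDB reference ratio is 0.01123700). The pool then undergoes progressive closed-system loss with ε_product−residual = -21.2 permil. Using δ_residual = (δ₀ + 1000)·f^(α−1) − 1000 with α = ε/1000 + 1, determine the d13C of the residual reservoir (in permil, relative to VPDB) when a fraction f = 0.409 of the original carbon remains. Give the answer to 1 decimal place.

δ₀ = (0.01128675/0.01123700 − 1)×1000 = (1.004427 − 1)×1000 = 4.427 permil
α − 1 = ε/1000 = -0.0212
f^(α−1) = 0.409^(-0.0212) = 1.019134
δ_res = (4.427 + 1000) × 1.019134 − 1000 = 1023.646 − 1000 = 23.65 permil

23.6 permil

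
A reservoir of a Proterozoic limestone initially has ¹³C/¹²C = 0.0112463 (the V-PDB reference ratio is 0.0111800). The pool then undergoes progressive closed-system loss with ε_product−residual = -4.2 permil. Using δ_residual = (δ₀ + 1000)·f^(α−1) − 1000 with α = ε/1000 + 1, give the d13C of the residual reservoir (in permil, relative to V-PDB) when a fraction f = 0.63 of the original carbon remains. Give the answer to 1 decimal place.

7.9 permil

δ₀ = (0.0112463/0.0111800 − 1)×1000 = (1.005930 − 1)×1000 = 5.930 permil
α − 1 = ε/1000 = -0.0042
f^(α−1) = 0.63^(-0.0042) = 1.001942
δ_res = (5.930 + 1000) × 1.001942 − 1000 = 1007.884 − 1000 = 7.88 permil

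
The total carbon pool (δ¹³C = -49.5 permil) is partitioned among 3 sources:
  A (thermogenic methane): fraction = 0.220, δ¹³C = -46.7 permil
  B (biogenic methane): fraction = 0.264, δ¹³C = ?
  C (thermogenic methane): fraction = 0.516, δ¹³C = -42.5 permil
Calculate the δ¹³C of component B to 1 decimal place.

Isotope mass balance: δ_bulk = Σ fᵢ·δᵢ.
-49.5 = 0.220×(-46.7) + 0.264×δ_B + 0.516×(-42.5)
0.264·δ_B = -49.5 − (-32.204) = -17.296
δ_B = -17.296 / 0.264 = -65.52 permil

-65.5 permil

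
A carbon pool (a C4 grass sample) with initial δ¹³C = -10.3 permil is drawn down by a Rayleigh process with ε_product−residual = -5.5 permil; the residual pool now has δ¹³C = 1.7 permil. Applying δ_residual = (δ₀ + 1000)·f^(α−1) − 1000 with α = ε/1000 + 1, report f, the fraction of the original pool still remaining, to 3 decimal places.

α − 1 = ε/1000 = -0.0055
(δ_res + 1000)/(δ₀ + 1000) = (1.7 + 1000)/(-10.3 + 1000) = 1001.7/989.7 = 1.012125
f = 1.012125^(1/-0.0055) = exp(ln(1.012125)/-0.0055) = exp(0.01205/-0.0055)
f = exp(-2.1913) = 0.1118

0.112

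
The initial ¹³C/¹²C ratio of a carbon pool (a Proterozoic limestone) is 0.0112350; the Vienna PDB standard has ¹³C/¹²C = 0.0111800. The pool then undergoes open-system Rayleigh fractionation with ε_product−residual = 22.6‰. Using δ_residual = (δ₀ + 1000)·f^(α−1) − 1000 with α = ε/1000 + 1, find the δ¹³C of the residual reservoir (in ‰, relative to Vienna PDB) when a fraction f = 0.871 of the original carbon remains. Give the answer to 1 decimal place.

δ₀ = (0.0112350/0.0111800 − 1)×1000 = (1.004919 − 1)×1000 = 4.919‰
α − 1 = ε/1000 = 0.0226
f^(α−1) = 0.871^(0.0226) = 0.996884
δ_res = (4.919 + 1000) × 0.996884 − 1000 = 1001.788 − 1000 = 1.79‰

1.8‰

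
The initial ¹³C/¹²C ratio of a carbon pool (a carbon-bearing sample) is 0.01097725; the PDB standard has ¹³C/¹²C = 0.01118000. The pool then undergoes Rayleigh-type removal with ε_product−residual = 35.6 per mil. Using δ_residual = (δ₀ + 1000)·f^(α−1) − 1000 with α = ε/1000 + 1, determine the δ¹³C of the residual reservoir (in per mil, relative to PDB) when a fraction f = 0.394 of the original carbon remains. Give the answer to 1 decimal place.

δ₀ = (0.01097725/0.01118000 − 1)×1000 = (0.981865 − 1)×1000 = -18.135 per mil
α − 1 = ε/1000 = 0.0356
f^(α−1) = 0.394^(0.0356) = 0.967386
δ_res = (-18.135 + 1000) × 0.967386 − 1000 = 949.842 − 1000 = -50.16 per mil

-50.2 per mil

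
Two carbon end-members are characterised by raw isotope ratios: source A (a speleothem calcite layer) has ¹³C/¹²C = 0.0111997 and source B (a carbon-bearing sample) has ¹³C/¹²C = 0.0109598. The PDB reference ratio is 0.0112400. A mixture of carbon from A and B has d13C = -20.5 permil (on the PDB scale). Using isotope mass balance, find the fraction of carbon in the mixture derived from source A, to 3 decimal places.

0.208

δ_A = (0.0111997/0.0112400 − 1)×1000 = (0.996415 − 1)×1000 = -3.585 permil
δ_B = (0.0109598/0.0112400 − 1)×1000 = (0.975071 − 1)×1000 = -24.929 permil
f_A = (δ_mix − δ_B)/(δ_A − δ_B) = (-20.5 − (-24.929))/(-3.585 − (-24.929))
f_A = 4.429 / 21.343 = 0.2075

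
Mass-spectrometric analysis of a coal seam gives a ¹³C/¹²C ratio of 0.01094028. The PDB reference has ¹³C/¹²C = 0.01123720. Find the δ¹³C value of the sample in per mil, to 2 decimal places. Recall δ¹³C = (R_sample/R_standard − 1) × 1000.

δ¹³C = (R_sample / R_standard − 1) × 1000
R_sample / R_standard = 0.01094028 / 0.01123720 = 0.973577
δ¹³C = (0.973577 − 1) × 1000 = -26.423 per mil

-26.42 per mil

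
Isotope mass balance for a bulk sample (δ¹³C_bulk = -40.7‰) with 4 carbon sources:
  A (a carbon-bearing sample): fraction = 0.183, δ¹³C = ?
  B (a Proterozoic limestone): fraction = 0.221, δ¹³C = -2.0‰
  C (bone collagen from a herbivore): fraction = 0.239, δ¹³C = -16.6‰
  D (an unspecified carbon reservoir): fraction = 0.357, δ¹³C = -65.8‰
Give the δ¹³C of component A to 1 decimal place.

-69.9‰

Isotope mass balance: δ_bulk = Σ fᵢ·δᵢ.
-40.7 = 0.183×δ_A + 0.221×(-2.0) + 0.239×(-16.6) + 0.357×(-65.8)
0.183·δ_A = -40.7 − (-27.900) = -12.800
δ_A = -12.800 / 0.183 = -69.95‰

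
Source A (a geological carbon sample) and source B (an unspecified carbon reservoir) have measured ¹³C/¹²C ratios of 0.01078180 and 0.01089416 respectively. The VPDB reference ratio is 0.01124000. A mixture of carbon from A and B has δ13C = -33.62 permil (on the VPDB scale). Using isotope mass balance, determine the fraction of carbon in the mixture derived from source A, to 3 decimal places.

0.285

δ_A = (0.01078180/0.01124000 − 1)×1000 = (0.959235 − 1)×1000 = -40.765 permil
δ_B = (0.01089416/0.01124000 − 1)×1000 = (0.969231 − 1)×1000 = -30.769 permil
f_A = (δ_mix − δ_B)/(δ_A − δ_B) = (-33.62 − (-30.769))/(-40.765 − (-30.769))
f_A = -2.851 / -9.996 = 0.2852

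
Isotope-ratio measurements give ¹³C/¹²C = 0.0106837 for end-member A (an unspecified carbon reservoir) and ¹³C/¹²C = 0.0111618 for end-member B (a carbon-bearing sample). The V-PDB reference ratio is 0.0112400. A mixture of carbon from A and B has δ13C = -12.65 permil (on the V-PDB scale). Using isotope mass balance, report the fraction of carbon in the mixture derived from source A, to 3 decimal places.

0.134

δ_A = (0.0106837/0.0112400 − 1)×1000 = (0.950507 − 1)×1000 = -49.493 permil
δ_B = (0.0111618/0.0112400 − 1)×1000 = (0.993043 − 1)×1000 = -6.957 permil
f_A = (δ_mix − δ_B)/(δ_A − δ_B) = (-12.65 − (-6.957))/(-49.493 − (-6.957))
f_A = -5.693 / -42.536 = 0.1338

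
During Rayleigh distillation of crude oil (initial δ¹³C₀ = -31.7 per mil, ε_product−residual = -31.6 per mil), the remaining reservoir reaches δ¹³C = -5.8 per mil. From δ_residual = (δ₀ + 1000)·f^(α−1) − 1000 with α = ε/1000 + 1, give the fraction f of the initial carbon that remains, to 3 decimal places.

α − 1 = ε/1000 = -0.0316
(δ_res + 1000)/(δ₀ + 1000) = (-5.8 + 1000)/(-31.7 + 1000) = 994.2/968.3 = 1.026748
f = 1.026748^(1/-0.0316) = exp(ln(1.026748)/-0.0316) = exp(0.02640/-0.0316)
f = exp(-0.8353) = 0.4337

0.434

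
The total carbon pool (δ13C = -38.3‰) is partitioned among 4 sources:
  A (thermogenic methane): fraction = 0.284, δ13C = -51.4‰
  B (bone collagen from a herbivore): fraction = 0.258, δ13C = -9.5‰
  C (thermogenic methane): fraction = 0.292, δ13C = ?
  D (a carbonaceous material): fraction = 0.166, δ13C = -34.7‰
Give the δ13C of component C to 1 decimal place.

-53.1‰

Isotope mass balance: δ_bulk = Σ fᵢ·δᵢ.
-38.3 = 0.284×(-51.4) + 0.258×(-9.5) + 0.292×δ_C + 0.166×(-34.7)
0.292·δ_C = -38.3 − (-22.809) = -15.491
δ_C = -15.491 / 0.292 = -53.05‰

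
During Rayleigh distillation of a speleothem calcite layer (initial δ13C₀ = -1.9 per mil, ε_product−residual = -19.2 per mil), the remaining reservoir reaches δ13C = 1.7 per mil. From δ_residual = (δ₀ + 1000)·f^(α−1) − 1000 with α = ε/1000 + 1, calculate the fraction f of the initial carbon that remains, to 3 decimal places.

α − 1 = ε/1000 = -0.0192
(δ_res + 1000)/(δ₀ + 1000) = (1.7 + 1000)/(-1.9 + 1000) = 1001.7/998.1 = 1.003607
f = 1.003607^(1/-0.0192) = exp(ln(1.003607)/-0.0192) = exp(0.00360/-0.0192)
f = exp(-0.1875) = 0.8290

0.829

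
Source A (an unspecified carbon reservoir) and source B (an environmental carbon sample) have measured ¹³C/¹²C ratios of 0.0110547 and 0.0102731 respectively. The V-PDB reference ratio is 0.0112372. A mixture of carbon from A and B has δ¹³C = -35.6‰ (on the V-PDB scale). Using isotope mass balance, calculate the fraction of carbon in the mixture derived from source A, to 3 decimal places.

δ_A = (0.0110547/0.0112372 − 1)×1000 = (0.983759 − 1)×1000 = -16.241‰
δ_B = (0.0102731/0.0112372 − 1)×1000 = (0.914205 − 1)×1000 = -85.795‰
f_A = (δ_mix − δ_B)/(δ_A − δ_B) = (-35.6 − (-85.795))/(-16.241 − (-85.795))
f_A = 50.195 / 69.555 = 0.7217

0.722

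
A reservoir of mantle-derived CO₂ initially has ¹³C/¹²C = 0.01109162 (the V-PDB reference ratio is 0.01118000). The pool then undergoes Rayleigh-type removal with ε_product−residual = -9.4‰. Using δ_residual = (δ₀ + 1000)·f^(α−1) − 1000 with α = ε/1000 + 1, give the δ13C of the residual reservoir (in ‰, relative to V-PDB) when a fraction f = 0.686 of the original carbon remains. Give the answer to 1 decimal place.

-4.4‰

δ₀ = (0.01109162/0.01118000 − 1)×1000 = (0.992095 − 1)×1000 = -7.905‰
α − 1 = ε/1000 = -0.0094
f^(α−1) = 0.686^(-0.0094) = 1.003549
δ_res = (-7.905 + 1000) × 1.003549 − 1000 = 995.616 − 1000 = -4.38‰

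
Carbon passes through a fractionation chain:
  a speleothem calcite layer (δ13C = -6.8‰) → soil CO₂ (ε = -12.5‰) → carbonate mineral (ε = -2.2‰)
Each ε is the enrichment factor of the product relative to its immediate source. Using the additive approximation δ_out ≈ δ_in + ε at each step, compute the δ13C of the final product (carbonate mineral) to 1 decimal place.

-21.5‰

step 1: δ ≈ -6.8 + (-12.5) = -19.3‰
step 2: δ ≈ -19.3 + (-2.2) = -21.5‰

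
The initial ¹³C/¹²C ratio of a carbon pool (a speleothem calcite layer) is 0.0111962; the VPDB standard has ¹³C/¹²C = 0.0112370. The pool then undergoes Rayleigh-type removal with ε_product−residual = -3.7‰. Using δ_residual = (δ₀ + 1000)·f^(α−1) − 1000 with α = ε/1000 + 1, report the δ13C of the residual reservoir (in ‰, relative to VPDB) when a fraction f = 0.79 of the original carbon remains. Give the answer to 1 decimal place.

-2.8‰

δ₀ = (0.0111962/0.0112370 − 1)×1000 = (0.996369 − 1)×1000 = -3.631‰
α − 1 = ε/1000 = -0.0037
f^(α−1) = 0.79^(-0.0037) = 1.000873
δ_res = (-3.631 + 1000) × 1.000873 − 1000 = 997.239 − 1000 = -2.76‰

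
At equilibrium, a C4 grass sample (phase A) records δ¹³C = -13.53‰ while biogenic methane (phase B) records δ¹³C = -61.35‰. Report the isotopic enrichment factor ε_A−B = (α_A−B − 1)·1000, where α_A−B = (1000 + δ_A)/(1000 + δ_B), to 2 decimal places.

α_A−B = (1000 + -13.53) / (1000 + -61.35) = 986.47 / 938.65 = 1.050946
ε_A−B = (1.050946 − 1) × 1000 = 50.946‰
(The approximation ε ≈ δ_A − δ_B would give 47.82‰.)

50.95‰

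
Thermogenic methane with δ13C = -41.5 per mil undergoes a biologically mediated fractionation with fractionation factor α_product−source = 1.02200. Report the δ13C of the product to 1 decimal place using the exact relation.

-20.4 per mil

δ_product = (δ_source + 1000)·α − 1000
δ_product = (-41.5 + 1000) × 1.02200 − 1000
δ_product = 979.587 − 1000 = -20.41 per mil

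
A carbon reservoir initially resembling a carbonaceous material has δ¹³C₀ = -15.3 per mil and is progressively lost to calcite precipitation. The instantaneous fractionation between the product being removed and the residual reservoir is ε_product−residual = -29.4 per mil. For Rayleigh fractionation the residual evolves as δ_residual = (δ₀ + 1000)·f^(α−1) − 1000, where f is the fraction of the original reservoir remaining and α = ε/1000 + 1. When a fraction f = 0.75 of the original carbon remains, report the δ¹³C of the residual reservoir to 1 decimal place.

-6.9 per mil

Rayleigh residual: δ_res = (δ₀ + 1000)·f^(α−1) − 1000
α = ε/1000 + 1 = 0.97060, so α − 1 = -0.02940
f^(α−1) = 0.75^(-0.02940) = 1.008494
δ_res = (-15.3 + 1000) × 1.008494 − 1000 = 993.064 − 1000 = -6.94 per mil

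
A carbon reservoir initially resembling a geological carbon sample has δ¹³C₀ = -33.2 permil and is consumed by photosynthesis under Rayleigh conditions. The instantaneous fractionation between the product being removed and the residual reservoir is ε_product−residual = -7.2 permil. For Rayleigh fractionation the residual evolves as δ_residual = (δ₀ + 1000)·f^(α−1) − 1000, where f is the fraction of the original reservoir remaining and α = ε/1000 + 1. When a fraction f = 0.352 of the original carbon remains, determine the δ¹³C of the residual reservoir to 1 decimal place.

-25.9 permil

Rayleigh residual: δ_res = (δ₀ + 1000)·f^(α−1) − 1000
α = ε/1000 + 1 = 0.99280, so α − 1 = -0.00720
f^(α−1) = 0.352^(-0.00720) = 1.007546
δ_res = (-33.2 + 1000) × 1.007546 − 1000 = 974.095 − 1000 = -25.90 permil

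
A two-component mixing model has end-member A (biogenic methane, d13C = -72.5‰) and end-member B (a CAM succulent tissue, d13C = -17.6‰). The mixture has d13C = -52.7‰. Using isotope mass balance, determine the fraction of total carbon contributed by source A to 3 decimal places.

0.639

δ_mix = f_A·δ_A + (1 − f_A)·δ_B  ⇒  f_A = (δ_mix − δ_B)/(δ_A − δ_B)
f_A = (-52.7 − (-17.6)) / (-72.5 − (-17.6))
f_A = -35.1 / -54.9 = 0.6393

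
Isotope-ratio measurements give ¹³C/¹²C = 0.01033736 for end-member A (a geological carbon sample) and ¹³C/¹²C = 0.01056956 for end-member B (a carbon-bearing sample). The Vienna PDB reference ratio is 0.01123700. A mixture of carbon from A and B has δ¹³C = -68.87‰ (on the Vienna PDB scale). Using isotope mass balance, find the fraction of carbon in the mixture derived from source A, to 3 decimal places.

0.458

δ_A = (0.01033736/0.01123700 − 1)×1000 = (0.919939 − 1)×1000 = -80.061‰
δ_B = (0.01056956/0.01123700 − 1)×1000 = (0.940603 − 1)×1000 = -59.397‰
f_A = (δ_mix − δ_B)/(δ_A − δ_B) = (-68.87 − (-59.397))/(-80.061 − (-59.397))
f_A = -9.473 / -20.664 = 0.4585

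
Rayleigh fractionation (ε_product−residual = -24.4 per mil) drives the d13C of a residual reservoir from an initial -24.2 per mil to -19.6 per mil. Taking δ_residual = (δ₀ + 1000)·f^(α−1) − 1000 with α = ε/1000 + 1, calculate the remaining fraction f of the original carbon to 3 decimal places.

α − 1 = ε/1000 = -0.0244
(δ_res + 1000)/(δ₀ + 1000) = (-19.6 + 1000)/(-24.2 + 1000) = 980.4/975.8 = 1.004714
f = 1.004714^(1/-0.0244) = exp(ln(1.004714)/-0.0244) = exp(0.00470/-0.0244)
f = exp(-0.1927) = 0.8247

0.825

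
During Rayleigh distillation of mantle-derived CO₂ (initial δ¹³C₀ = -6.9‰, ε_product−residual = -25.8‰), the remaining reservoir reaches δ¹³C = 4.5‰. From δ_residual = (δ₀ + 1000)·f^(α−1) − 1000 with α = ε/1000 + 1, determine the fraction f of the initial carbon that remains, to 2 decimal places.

α − 1 = ε/1000 = -0.0258
(δ_res + 1000)/(δ₀ + 1000) = (4.5 + 1000)/(-6.9 + 1000) = 1004.5/993.1 = 1.011479
f = 1.011479^(1/-0.0258) = exp(ln(1.011479)/-0.0258) = exp(0.01141/-0.0258)
f = exp(-0.4424) = 0.6425

0.64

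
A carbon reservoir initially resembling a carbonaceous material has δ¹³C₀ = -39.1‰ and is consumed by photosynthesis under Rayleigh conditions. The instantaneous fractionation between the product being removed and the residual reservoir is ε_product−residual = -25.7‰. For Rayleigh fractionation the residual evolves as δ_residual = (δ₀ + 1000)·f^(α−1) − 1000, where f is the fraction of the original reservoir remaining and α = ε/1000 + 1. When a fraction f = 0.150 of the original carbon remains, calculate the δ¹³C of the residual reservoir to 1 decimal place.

Rayleigh residual: δ_res = (δ₀ + 1000)·f^(α−1) − 1000
α = ε/1000 + 1 = 0.97430, so α − 1 = -0.02570
f^(α−1) = 0.150^(-0.02570) = 1.049964
δ_res = (-39.1 + 1000) × 1.049964 − 1000 = 1008.911 − 1000 = 8.91‰

8.9‰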